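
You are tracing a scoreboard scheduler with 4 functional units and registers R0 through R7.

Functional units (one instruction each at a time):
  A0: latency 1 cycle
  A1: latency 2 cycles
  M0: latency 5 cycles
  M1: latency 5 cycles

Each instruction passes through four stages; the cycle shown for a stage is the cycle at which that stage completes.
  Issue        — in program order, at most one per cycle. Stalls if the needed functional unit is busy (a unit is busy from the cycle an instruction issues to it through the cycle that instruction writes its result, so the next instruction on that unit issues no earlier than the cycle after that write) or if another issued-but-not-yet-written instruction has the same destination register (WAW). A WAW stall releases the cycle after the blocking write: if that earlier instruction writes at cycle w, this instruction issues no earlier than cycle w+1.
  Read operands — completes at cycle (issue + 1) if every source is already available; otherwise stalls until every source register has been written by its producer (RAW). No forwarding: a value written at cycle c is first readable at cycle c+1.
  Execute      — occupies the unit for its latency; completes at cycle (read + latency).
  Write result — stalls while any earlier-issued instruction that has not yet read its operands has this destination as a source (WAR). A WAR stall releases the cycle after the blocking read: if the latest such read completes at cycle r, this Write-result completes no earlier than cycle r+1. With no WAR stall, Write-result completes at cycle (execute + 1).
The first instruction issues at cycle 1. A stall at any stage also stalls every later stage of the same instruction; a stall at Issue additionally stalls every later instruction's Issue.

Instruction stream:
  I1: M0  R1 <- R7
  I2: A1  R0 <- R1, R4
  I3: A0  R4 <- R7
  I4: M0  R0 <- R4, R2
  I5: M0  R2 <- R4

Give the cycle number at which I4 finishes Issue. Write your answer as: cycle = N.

cycle = 13

cycle 1: I1 issues→M0
cycle 2: I1 reads | I2 issues→A1
cycle 3: I3 issues→A0
cycle 4: I3 reads
cycle 5: I3 exec-done
cycle 7: I1 exec-done
cycle 8: I1 writes R1
cycle 9: I2 reads
cycle 10: I3 writes R4
cycle 11: I2 exec-done
cycle 12: I2 writes R0
cycle 13: I4 issues→M0
cycle 14: I4 reads
cycle 19: I4 exec-done
cycle 20: I4 writes R0
cycle 21: I5 issues→M0
cycle 22: I5 reads
cycle 27: I5 exec-done
cycle 28: I5 writes R2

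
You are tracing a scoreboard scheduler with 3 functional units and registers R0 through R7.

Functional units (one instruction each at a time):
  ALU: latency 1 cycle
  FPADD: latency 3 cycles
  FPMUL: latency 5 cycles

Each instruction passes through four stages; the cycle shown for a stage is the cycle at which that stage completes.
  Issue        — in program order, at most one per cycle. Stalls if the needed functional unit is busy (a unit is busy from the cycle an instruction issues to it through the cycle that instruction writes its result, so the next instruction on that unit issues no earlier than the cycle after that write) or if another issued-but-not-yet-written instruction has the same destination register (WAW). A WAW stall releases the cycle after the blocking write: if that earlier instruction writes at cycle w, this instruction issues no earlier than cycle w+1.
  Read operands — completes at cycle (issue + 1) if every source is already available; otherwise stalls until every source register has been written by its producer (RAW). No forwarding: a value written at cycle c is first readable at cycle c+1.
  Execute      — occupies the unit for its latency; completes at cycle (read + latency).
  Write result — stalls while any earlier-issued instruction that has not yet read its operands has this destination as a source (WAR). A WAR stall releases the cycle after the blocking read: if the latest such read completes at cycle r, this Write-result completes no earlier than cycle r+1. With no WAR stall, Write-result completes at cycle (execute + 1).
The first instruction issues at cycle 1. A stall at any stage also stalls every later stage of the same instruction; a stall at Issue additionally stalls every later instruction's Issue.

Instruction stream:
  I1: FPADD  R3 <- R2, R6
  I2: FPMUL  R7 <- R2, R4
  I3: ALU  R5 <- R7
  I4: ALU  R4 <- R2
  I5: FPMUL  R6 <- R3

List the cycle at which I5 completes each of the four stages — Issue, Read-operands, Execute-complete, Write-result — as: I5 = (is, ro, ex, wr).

[I1] 1/2/5/6
[I2] 2/3/8/9
[I3] 3/10/11/12  (RAW R7: wait I2 write@9)
[I4] 13/14/15/16  (struct: ALU busy until I3 writes@12)
[I5] 14/15/20/21

I5 = (14, 15, 20, 21)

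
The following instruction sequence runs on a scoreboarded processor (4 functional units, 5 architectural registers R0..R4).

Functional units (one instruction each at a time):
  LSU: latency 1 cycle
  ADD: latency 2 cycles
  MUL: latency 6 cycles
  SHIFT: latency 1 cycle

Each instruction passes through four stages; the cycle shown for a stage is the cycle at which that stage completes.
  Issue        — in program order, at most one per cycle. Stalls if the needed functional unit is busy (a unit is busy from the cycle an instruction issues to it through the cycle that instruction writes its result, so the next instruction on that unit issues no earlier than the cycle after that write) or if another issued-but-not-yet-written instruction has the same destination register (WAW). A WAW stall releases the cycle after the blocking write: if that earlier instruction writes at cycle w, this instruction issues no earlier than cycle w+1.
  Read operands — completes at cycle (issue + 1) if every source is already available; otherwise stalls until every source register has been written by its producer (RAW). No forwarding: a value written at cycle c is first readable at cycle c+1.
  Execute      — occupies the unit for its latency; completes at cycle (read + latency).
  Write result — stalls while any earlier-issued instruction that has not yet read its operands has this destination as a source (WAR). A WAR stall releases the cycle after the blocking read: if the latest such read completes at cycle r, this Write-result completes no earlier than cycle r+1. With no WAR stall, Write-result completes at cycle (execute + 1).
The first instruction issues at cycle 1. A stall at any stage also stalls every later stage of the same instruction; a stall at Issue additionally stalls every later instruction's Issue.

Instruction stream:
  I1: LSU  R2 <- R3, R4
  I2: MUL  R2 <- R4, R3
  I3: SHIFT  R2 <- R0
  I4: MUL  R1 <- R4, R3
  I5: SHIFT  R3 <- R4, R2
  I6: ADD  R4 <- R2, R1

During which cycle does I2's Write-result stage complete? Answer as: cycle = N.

cycle = 13

[I1] 1/2/3/4
[I2] 5/6/12/13  (WAW R2: wait I1 write@4)
[I3] 14/15/16/17  (WAW R2: wait I2 write@13)
[I4] 15/16/22/23
[I5] 18/19/20/21  (struct: SHIFT busy until I3 writes@17)
[I6] 19/24/26/27  (RAW R1: wait I4 write@23)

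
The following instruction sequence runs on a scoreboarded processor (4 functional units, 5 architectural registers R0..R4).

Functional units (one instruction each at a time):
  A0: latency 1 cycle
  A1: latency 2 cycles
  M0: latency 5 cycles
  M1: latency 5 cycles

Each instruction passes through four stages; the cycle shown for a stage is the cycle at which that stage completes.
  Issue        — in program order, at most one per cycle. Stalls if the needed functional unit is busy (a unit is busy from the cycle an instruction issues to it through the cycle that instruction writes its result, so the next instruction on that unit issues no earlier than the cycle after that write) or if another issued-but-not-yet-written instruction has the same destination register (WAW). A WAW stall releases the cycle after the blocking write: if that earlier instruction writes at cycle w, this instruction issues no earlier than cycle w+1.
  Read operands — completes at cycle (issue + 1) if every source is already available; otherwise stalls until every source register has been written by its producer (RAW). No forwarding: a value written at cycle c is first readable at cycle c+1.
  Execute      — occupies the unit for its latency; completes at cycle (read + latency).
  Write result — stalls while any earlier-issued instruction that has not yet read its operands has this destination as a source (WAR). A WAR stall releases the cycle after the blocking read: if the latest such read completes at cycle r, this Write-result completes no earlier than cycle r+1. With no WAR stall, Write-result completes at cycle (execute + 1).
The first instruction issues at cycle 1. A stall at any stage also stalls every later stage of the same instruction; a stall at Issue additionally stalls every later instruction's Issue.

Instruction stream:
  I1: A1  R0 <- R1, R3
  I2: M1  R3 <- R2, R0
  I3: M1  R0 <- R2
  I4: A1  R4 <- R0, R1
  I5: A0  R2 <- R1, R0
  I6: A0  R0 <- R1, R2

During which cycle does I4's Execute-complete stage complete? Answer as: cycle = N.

I1 -> (1, 2, 4, 5)
I2 -> (2, 6, 11, 12)  // RAW R0: wait I1 write@5
I3 -> (13, 14, 19, 20)  // struct: M1 busy until I2 writes@12
I4 -> (14, 21, 23, 24)  // RAW R0: wait I3 write@20
I5 -> (15, 21, 22, 23)  // RAW R0: wait I3 write@20
I6 -> (24, 25, 26, 27)  // struct: A0 busy until I5 writes@23

cycle = 23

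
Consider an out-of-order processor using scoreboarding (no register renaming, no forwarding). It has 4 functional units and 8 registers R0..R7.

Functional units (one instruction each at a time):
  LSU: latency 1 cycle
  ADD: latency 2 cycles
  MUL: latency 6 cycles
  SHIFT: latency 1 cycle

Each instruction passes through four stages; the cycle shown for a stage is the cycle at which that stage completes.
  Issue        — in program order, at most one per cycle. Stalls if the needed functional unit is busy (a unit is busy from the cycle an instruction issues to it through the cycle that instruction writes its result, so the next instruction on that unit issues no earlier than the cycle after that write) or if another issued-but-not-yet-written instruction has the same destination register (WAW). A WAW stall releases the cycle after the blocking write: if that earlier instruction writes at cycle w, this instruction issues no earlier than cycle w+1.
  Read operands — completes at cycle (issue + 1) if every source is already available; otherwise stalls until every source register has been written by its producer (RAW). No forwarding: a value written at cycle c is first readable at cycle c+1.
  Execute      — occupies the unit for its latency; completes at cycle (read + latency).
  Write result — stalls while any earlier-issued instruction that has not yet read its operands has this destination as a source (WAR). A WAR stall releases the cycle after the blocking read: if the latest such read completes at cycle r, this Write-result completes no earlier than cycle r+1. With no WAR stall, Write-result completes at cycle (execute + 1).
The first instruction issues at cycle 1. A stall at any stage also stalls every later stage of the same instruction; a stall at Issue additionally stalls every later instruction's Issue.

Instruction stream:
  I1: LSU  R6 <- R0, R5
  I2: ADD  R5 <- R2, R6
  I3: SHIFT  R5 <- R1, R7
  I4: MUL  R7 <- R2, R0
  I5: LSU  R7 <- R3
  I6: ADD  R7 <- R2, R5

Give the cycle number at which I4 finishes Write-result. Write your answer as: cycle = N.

c1: I1→LSU
c2: I1 RO, I2→ADD
c3: I1 EX
c4: I1 WR R6
c5: I2 RO
c7: I2 EX
c8: I2 WR R5
c9: I3→SHIFT
c10: I3 RO, I4→MUL
c11: I3 EX, I4 RO
c12: I3 WR R5
c17: I4 EX
c18: I4 WR R7
c19: I5→LSU
c20: I5 RO
c21: I5 EX
c22: I5 WR R7
c23: I6→ADD
c24: I6 RO
c26: I6 EX
c27: I6 WR R7

cycle = 18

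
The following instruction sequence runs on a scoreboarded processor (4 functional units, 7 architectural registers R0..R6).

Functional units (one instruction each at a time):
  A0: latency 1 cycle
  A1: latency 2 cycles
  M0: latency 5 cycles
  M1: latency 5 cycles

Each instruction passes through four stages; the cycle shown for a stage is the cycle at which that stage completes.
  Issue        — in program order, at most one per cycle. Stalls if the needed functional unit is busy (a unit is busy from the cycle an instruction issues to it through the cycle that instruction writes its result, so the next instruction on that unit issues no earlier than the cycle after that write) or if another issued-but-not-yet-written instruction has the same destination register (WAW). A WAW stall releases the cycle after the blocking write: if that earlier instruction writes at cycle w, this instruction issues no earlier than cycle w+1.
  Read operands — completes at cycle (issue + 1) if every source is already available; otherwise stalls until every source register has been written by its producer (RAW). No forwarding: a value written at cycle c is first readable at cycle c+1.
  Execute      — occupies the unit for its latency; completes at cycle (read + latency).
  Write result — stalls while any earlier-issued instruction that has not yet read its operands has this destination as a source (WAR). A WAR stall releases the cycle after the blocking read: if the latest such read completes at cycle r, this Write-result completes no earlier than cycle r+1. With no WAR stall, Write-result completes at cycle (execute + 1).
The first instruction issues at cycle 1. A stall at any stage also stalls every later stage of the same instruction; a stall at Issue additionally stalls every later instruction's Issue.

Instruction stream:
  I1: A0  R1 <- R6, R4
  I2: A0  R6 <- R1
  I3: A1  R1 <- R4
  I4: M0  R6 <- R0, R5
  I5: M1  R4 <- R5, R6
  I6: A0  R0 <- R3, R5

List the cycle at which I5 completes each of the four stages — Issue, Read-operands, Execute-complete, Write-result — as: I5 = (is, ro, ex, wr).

I1: IS=1 RO=2 EX=3 WR=4
I2: IS=5 RO=6 EX=7 WR=8  [struct: A0 busy until I1 writes@4]
I3: IS=6 RO=7 EX=9 WR=10
I4: IS=9 RO=10 EX=15 WR=16  [WAW R6: wait I2 write@8]
I5: IS=10 RO=17 EX=22 WR=23  [RAW R6: wait I4 write@16]
I6: IS=11 RO=12 EX=13 WR=14

I5 = (10, 17, 22, 23)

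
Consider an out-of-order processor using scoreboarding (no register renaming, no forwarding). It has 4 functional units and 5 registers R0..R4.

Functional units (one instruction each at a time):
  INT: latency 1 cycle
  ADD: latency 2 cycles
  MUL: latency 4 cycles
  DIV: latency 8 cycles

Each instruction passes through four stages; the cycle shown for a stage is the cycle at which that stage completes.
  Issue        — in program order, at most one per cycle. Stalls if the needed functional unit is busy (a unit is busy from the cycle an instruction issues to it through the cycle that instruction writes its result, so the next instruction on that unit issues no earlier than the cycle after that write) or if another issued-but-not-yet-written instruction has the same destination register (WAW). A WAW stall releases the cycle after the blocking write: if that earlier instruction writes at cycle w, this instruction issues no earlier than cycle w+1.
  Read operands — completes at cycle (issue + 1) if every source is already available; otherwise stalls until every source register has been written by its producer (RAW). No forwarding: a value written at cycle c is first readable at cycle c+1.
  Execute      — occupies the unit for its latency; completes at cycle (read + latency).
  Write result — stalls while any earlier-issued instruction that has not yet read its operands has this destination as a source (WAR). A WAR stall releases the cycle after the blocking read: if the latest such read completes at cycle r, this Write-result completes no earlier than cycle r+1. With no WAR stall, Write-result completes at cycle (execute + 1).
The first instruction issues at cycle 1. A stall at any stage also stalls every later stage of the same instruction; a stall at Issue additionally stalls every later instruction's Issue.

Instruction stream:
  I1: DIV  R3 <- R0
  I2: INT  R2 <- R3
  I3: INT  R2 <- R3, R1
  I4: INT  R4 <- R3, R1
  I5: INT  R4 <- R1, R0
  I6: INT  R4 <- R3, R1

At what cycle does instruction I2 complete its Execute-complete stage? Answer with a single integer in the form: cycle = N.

c1: I1 issues→DIV
c2: I1 reads, I2 issues→INT
c10: I1 exec-done
c11: I1 writes R3
c12: I2 reads
c13: I2 exec-done
c14: I2 writes R2
c15: I3 issues→INT
c16: I3 reads
c17: I3 exec-done
c18: I3 writes R2
c19: I4 issues→INT
c20: I4 reads
c21: I4 exec-done
c22: I4 writes R4
c23: I5 issues→INT
c24: I5 reads
c25: I5 exec-done
c26: I5 writes R4
c27: I6 issues→INT
c28: I6 reads
c29: I6 exec-done
c30: I6 writes R4

cycle = 13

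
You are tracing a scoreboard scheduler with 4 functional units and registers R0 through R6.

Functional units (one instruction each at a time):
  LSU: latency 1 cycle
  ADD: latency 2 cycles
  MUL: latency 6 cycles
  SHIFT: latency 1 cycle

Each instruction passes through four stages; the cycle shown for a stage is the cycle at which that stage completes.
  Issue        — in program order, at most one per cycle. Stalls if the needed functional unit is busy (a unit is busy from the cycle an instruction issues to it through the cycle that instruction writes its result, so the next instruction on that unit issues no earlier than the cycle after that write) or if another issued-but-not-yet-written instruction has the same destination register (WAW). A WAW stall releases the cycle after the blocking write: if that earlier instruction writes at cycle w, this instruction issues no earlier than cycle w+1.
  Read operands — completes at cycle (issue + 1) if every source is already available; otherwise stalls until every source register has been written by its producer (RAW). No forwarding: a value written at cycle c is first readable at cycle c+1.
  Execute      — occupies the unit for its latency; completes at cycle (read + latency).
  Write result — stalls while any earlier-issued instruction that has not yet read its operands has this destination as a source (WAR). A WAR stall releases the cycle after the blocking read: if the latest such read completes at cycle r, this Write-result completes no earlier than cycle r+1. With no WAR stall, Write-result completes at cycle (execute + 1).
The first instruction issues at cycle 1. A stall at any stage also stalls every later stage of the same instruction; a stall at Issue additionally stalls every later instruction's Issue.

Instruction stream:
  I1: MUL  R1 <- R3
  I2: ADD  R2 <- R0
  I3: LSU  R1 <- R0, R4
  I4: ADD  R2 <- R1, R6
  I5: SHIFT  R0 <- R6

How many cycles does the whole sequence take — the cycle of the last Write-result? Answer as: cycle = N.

[1] issue I1 (MUL)
[2] I1 read-ops; issue I2 (ADD)
[3] I2 read-ops
[5] I2 finished on ADD
[6] I2→R2
[8] I1 finished on MUL
[9] I1→R1
[10] issue I3 (LSU)
[11] I3 read-ops; issue I4 (ADD)
[12] I3 finished on LSU; issue I5 (SHIFT)
[13] I3→R1; I5 read-ops
[14] I4 read-ops; I5 finished on SHIFT
[15] I5→R0
[16] I4 finished on ADD
[17] I4→R2

cycle = 17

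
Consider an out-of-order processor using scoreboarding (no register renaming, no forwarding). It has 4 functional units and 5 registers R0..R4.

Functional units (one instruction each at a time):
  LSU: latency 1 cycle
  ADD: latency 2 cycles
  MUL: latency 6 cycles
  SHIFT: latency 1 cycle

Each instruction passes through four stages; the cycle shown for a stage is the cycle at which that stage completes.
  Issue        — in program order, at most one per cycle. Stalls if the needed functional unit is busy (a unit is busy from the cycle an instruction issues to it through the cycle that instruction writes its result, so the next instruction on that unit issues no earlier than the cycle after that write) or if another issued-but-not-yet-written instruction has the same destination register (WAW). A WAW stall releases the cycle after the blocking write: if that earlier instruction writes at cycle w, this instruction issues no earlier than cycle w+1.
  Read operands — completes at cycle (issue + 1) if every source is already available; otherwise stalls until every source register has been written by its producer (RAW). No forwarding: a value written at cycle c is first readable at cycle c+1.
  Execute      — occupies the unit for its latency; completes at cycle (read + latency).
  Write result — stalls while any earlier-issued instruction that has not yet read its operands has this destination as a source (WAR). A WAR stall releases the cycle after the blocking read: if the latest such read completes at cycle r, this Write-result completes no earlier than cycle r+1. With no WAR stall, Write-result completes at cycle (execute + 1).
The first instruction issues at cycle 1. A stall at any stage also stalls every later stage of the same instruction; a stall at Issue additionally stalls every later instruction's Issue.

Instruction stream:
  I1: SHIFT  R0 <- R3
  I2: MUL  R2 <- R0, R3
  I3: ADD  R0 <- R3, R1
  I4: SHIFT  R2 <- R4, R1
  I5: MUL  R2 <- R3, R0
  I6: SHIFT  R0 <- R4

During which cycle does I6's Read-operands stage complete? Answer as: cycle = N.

I1: IS=1 RO=2 EX=3 WR=4
I2: IS=2 RO=5 EX=11 WR=12  [RAW R0: wait I1 write@4]
I3: IS=5 RO=6 EX=8 WR=9  [WAW R0: wait I1 write@4]
I4: IS=13 RO=14 EX=15 WR=16  [WAW R2: wait I2 write@12]
I5: IS=17 RO=18 EX=24 WR=25  [WAW R2: wait I4 write@16]
I6: IS=18 RO=19 EX=20 WR=21

cycle = 19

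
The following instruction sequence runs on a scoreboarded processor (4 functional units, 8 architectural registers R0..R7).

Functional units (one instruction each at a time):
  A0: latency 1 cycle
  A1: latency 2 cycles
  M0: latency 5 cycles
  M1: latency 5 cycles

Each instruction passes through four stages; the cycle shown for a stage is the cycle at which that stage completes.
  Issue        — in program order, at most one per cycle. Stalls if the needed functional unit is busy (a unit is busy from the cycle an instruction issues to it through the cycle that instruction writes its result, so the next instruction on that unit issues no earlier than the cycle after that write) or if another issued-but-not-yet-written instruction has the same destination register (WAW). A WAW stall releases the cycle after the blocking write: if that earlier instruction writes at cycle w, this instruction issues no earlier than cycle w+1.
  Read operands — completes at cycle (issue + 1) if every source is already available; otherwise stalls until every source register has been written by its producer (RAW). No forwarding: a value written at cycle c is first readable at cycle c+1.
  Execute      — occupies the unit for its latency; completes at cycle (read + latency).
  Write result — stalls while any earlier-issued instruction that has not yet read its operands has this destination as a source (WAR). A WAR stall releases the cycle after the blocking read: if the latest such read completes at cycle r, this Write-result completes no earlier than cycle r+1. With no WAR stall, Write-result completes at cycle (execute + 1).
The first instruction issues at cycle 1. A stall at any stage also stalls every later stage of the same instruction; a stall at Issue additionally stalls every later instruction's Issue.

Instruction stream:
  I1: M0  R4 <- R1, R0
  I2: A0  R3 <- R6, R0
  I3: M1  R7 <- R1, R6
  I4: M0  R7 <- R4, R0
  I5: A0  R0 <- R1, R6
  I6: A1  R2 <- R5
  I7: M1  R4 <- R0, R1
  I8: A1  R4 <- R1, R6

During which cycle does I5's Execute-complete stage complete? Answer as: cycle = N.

I1  is:1  ro:2  ex:7  wr:8
I2  is:2  ro:3  ex:4  wr:5
I3  is:3  ro:4  ex:9  wr:10
I4  is:11  ro:12  ex:17  wr:18  — WAW R7: wait I3 write@10
I5  is:12  ro:13  ex:14  wr:15
I6  is:13  ro:14  ex:16  wr:17
I7  is:14  ro:16  ex:21  wr:22  — RAW R0: wait I5 write@15
I8  is:23  ro:24  ex:26  wr:27  — WAW R4: wait I7 write@22

cycle = 14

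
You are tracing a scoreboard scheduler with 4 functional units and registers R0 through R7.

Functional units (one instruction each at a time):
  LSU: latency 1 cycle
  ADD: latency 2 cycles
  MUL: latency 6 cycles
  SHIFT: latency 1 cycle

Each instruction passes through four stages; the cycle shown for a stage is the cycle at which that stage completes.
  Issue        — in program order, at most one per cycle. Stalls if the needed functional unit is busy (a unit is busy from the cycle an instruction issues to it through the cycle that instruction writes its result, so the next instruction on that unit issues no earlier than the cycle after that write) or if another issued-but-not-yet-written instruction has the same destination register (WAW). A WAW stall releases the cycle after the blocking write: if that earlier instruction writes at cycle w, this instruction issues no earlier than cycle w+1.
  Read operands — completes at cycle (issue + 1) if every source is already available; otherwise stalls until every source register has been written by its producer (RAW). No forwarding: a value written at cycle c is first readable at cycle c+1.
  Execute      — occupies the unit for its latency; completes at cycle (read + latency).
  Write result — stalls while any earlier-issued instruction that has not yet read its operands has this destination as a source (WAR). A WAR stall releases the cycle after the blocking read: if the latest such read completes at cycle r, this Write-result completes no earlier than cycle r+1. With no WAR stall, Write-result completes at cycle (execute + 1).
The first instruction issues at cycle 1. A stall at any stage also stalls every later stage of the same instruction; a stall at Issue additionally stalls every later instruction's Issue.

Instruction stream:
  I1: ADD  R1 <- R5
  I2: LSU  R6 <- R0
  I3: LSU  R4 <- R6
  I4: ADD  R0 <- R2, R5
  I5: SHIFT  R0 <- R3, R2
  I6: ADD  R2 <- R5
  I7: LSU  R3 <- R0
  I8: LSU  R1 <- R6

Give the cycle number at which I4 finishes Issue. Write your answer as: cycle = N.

1) issue 1, read 2, done 4, write 5
2) issue 2, read 3, done 4, write 5
3) issue 6, read 7, done 8, write 9  <struct: LSU busy until I2 writes@5>
4) issue 7, read 8, done 10, write 11
5) issue 12, read 13, done 14, write 15  <WAW R0: wait I4 write@11>
6) issue 13, read 14, done 16, write 17
7) issue 14, read 16, done 17, write 18  <RAW R0: wait I5 write@15>
8) issue 19, read 20, done 21, write 22  <struct: LSU busy until I7 writes@18>

cycle = 7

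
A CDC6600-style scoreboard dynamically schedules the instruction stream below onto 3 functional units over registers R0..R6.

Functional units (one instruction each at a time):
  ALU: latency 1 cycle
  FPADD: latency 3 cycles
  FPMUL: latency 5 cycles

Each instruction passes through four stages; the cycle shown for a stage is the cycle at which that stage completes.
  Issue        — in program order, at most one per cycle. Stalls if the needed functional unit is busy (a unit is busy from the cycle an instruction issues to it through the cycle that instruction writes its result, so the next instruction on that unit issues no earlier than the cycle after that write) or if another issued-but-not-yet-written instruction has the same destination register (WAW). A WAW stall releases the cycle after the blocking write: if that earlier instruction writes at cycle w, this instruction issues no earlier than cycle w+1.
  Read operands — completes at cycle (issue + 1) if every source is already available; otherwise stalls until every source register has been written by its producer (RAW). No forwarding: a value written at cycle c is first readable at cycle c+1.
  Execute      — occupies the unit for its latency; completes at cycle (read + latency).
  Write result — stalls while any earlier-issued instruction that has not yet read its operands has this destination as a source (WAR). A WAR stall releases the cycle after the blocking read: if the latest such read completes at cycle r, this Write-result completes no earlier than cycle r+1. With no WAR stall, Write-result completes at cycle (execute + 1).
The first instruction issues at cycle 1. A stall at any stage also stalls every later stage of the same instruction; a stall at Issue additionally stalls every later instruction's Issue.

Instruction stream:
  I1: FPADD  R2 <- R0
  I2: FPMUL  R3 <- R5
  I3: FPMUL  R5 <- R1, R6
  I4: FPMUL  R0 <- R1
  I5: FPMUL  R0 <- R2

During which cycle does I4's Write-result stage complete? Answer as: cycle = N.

cycle = 25

  I1 | 1 | 2 | 5 | 6
  I2 | 2 | 3 | 8 | 9
  I3 | 10 | 11 | 16 | 17   struct: FPMUL busy until I2 writes@9
  I4 | 18 | 19 | 24 | 25   struct: FPMUL busy until I3 writes@17
  I5 | 26 | 27 | 32 | 33   struct: FPMUL busy until I4 writes@25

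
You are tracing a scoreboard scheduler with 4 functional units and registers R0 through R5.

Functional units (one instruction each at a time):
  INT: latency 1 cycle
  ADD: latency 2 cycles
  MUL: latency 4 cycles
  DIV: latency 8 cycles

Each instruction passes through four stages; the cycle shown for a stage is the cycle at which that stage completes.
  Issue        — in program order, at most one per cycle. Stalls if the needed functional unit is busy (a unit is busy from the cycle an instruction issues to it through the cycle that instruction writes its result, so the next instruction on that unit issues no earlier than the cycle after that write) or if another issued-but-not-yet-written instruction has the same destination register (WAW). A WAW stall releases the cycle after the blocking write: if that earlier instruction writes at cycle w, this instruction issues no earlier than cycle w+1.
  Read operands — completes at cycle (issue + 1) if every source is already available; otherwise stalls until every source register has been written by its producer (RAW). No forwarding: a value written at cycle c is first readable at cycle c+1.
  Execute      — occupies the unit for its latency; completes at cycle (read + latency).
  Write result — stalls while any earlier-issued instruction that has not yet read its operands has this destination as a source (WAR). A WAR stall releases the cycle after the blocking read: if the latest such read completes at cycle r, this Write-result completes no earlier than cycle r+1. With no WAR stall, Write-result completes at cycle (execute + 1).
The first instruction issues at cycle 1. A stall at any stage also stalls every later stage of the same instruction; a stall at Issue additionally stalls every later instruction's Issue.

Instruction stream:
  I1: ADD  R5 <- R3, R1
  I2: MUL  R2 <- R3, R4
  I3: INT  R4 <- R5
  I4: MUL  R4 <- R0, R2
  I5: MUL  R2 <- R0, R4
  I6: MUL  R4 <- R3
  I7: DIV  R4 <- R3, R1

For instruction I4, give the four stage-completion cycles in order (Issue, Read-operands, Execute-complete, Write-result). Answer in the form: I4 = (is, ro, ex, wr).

t=1  issue I1 (ADD)
t=2  I1 read-ops · issue I2 (MUL)
t=3  I2 read-ops · issue I3 (INT)
t=4  I1 finished on ADD
t=5  I1→R5
t=6  I3 read-ops
t=7  I2 finished on MUL · I3 finished on INT
t=8  I2→R2 · I3→R4
t=9  issue I4 (MUL)
t=10  I4 read-ops
t=14  I4 finished on MUL
t=15  I4→R4
t=16  issue I5 (MUL)
t=17  I5 read-ops
t=21  I5 finished on MUL
t=22  I5→R2
t=23  issue I6 (MUL)
t=24  I6 read-ops
t=28  I6 finished on MUL
t=29  I6→R4
t=30  issue I7 (DIV)
t=31  I7 read-ops
t=39  I7 finished on DIV
t=40  I7→R4

I4 = (9, 10, 14, 15)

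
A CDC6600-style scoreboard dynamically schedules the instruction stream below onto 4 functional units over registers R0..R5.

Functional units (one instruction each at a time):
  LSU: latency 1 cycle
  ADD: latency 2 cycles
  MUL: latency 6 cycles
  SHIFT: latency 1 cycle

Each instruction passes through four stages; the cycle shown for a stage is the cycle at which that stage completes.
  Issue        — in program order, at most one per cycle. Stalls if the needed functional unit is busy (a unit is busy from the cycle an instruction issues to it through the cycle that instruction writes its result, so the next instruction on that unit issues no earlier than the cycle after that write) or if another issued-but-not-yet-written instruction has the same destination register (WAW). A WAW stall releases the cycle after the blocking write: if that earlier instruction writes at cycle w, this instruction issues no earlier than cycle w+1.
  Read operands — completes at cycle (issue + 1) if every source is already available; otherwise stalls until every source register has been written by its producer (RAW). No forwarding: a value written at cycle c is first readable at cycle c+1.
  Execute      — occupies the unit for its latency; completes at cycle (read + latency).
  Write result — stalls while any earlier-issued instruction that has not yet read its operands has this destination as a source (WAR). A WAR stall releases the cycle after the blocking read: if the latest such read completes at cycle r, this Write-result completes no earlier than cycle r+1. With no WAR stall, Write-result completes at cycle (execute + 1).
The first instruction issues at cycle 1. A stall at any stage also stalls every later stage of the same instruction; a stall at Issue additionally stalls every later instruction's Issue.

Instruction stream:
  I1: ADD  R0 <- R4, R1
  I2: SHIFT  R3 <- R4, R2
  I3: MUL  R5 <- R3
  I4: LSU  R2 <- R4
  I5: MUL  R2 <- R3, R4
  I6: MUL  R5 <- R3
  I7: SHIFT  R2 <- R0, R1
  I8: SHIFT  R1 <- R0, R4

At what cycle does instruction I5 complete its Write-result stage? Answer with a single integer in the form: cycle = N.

cycle = 22

I1 -> (1, 2, 4, 5)
I2 -> (2, 3, 4, 5)
I3 -> (3, 6, 12, 13)  // RAW R3: wait I2 write@5
I4 -> (4, 5, 6, 7)
I5 -> (14, 15, 21, 22)  // struct: MUL busy until I3 writes@13
I6 -> (23, 24, 30, 31)  // struct: MUL busy until I5 writes@22
I7 -> (24, 25, 26, 27)
I8 -> (28, 29, 30, 31)  // struct: SHIFT busy until I7 writes@27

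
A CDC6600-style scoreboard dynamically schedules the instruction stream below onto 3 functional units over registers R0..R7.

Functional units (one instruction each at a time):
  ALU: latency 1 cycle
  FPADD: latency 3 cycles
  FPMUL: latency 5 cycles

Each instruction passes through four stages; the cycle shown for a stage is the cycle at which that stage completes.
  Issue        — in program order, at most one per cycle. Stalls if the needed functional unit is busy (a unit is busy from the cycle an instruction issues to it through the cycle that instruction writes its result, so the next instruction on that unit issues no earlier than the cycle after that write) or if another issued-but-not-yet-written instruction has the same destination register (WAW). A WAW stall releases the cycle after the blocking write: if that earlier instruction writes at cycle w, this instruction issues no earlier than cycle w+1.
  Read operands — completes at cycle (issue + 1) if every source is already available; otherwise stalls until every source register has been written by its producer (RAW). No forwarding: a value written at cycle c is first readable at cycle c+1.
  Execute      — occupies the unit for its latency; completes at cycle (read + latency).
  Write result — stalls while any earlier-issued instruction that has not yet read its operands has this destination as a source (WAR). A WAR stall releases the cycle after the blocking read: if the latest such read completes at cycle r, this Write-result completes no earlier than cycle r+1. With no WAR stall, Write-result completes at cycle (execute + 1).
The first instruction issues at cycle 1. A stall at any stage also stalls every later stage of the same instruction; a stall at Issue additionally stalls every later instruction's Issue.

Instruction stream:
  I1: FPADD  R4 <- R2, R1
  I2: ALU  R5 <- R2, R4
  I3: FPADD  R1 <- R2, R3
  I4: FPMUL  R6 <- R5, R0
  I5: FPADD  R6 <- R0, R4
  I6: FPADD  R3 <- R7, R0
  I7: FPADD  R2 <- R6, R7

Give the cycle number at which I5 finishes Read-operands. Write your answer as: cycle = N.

cycle = 18

cycle 1: issue I1 (FPADD)
cycle 2: I1 read-ops · issue I2 (ALU)
cycle 5: I1 finished on FPADD
cycle 6: I1→R4
cycle 7: I2 read-ops · issue I3 (FPADD)
cycle 8: I2 finished on ALU · I3 read-ops · issue I4 (FPMUL)
cycle 9: I2→R5
cycle 10: I4 read-ops
cycle 11: I3 finished on FPADD
cycle 12: I3→R1
cycle 15: I4 finished on FPMUL
cycle 16: I4→R6
cycle 17: issue I5 (FPADD)
cycle 18: I5 read-ops
cycle 21: I5 finished on FPADD
cycle 22: I5→R6
cycle 23: issue I6 (FPADD)
cycle 24: I6 read-ops
cycle 27: I6 finished on FPADD
cycle 28: I6→R3
cycle 29: issue I7 (FPADD)
cycle 30: I7 read-ops
cycle 33: I7 finished on FPADD
cycle 34: I7→R2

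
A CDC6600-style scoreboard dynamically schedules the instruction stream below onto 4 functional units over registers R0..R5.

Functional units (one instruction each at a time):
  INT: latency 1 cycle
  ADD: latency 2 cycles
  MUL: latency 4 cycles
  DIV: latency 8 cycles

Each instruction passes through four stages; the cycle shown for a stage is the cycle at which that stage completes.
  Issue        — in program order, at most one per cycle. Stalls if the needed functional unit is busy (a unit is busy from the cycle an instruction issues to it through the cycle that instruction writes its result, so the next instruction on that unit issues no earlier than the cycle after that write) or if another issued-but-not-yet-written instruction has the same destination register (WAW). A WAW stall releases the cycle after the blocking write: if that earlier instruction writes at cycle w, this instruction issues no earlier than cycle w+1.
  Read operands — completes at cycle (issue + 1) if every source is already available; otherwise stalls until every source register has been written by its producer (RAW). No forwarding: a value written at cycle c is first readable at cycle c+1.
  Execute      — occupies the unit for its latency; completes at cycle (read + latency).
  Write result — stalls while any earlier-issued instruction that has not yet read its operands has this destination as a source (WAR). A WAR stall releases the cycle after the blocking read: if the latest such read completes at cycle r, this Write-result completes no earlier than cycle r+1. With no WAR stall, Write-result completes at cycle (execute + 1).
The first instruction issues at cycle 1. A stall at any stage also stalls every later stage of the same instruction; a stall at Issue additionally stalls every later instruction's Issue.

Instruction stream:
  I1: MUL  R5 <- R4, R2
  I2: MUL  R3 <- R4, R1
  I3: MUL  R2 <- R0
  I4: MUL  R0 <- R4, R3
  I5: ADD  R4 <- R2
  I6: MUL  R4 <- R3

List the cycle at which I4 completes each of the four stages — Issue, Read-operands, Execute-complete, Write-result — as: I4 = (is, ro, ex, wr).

I4 = (22, 23, 27, 28)

[1] I1 issues→MUL
[2] I1 reads
[6] I1 exec-done
[7] I1 writes R5
[8] I2 issues→MUL
[9] I2 reads
[13] I2 exec-done
[14] I2 writes R3
[15] I3 issues→MUL
[16] I3 reads
[20] I3 exec-done
[21] I3 writes R2
[22] I4 issues→MUL
[23] I4 reads | I5 issues→ADD
[24] I5 reads
[26] I5 exec-done
[27] I4 exec-done | I5 writes R4
[28] I4 writes R0
[29] I6 issues→MUL
[30] I6 reads
[34] I6 exec-done
[35] I6 writes R4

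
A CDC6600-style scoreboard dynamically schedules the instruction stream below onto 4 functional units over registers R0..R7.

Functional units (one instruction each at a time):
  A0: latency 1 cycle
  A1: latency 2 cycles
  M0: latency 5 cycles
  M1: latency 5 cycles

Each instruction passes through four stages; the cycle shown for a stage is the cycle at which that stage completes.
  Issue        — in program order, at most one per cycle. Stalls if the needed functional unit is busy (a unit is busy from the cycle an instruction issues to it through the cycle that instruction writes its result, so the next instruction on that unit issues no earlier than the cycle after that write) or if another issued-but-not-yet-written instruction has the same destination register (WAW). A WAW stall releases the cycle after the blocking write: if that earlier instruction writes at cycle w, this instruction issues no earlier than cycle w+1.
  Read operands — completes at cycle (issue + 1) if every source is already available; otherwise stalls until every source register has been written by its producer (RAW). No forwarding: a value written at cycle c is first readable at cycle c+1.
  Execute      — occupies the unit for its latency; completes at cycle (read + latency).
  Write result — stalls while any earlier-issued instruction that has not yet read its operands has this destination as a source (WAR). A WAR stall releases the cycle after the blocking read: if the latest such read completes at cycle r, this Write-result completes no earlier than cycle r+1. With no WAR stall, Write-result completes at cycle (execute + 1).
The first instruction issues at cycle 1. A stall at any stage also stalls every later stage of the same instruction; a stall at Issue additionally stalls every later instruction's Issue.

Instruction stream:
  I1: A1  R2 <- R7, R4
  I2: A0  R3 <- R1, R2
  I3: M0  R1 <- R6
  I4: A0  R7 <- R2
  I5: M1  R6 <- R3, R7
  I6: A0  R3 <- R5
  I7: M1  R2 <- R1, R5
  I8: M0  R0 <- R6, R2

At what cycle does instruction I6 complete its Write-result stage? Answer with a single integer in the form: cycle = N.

[1] I1 issues→A1
[2] I1 reads; I2 issues→A0
[3] I3 issues→M0
[4] I1 exec-done; I3 reads
[5] I1 writes R2
[6] I2 reads
[7] I2 exec-done
[8] I2 writes R3
[9] I3 exec-done; I4 issues→A0
[10] I3 writes R1; I4 reads; I5 issues→M1
[11] I4 exec-done
[12] I4 writes R7
[13] I5 reads; I6 issues→A0
[14] I6 reads
[15] I6 exec-done
[16] I6 writes R3
[18] I5 exec-done
[19] I5 writes R6
[20] I7 issues→M1
[21] I7 reads; I8 issues→M0
[26] I7 exec-done
[27] I7 writes R2
[28] I8 reads
[33] I8 exec-done
[34] I8 writes R0

cycle = 16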